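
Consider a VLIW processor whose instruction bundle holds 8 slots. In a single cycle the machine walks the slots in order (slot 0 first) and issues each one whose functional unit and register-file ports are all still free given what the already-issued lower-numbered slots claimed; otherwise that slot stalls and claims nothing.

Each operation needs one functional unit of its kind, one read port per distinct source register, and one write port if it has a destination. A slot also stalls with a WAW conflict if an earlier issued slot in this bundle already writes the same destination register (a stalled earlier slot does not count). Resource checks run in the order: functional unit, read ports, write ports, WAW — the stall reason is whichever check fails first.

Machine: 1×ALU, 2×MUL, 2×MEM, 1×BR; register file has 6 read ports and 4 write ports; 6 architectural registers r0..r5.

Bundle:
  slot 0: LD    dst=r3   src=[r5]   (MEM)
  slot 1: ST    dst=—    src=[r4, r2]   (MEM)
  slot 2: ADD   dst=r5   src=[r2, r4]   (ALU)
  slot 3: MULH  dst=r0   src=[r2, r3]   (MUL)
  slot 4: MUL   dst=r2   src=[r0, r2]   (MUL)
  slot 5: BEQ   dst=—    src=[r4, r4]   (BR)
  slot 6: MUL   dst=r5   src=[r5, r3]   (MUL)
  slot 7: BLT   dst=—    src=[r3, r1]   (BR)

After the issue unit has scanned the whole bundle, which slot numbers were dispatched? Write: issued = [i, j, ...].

#0 MEM src=r5 dispatched  <A:1 Mu:2 Ld:1 B:1 rd:5 wr:3>
#1 MEM src=r4,r2 dispatched  <A:1 Mu:2 Ld:0 B:1 rd:3 wr:3>
#2 ALU src=r2,r4 dispatched  <A:0 Mu:2 Ld:0 B:1 rd:1 wr:2>
#3 MUL src=r2,r3 held:RD_PORT  <A:0 Mu:2 Ld:0 B:1 rd:1 wr:2>
#4 MUL src=r0,r2 held:RD_PORT  <A:0 Mu:2 Ld:0 B:1 rd:1 wr:2>
#5 BR src=r4,r4 dispatched  <A:0 Mu:2 Ld:0 B:0 rd:0 wr:2>
#6 MUL src=r5,r3 held:RD_PORT  <A:0 Mu:2 Ld:0 B:0 rd:0 wr:2>
#7 BR src=r3,r1 held:FU  <A:0 Mu:2 Ld:0 B:0 rd:0 wr:2>

issued = [0, 1, 2, 5]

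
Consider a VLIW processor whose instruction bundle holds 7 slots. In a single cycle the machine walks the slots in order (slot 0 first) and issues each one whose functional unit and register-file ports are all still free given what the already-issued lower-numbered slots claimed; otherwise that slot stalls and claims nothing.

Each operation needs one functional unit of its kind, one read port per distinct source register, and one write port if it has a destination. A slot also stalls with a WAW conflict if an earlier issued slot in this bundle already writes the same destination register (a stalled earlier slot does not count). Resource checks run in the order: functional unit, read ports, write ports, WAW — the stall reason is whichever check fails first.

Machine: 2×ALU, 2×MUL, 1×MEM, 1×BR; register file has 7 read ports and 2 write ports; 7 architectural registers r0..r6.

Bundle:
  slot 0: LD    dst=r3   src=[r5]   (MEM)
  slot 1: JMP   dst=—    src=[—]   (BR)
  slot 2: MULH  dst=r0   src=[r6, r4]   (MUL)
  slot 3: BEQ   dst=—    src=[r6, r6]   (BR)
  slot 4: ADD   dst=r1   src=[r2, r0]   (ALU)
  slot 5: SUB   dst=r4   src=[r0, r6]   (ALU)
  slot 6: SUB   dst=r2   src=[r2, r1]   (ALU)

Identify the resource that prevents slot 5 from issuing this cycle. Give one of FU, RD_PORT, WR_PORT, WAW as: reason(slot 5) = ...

reason(slot 5) = WR_PORT

slot 0 (MEM): ISSUE — free A2,Mu2,Ld0,B1 rp6 wp1
slot 1 (BR): ISSUE — free A2,Mu2,Ld0,B0 rp6 wp1
slot 2 (MUL): ISSUE — free A2,Mu1,Ld0,B0 rp4 wp0
slot 3 (BR): stall FU — free A2,Mu1,Ld0,B0 rp4 wp0
slot 4 (ALU): stall WR_PORT — free A2,Mu1,Ld0,B0 rp4 wp0
slot 5 (ALU): stall WR_PORT — free A2,Mu1,Ld0,B0 rp4 wp0
slot 6 (ALU): stall WR_PORT — free A2,Mu1,Ld0,B0 rp4 wp0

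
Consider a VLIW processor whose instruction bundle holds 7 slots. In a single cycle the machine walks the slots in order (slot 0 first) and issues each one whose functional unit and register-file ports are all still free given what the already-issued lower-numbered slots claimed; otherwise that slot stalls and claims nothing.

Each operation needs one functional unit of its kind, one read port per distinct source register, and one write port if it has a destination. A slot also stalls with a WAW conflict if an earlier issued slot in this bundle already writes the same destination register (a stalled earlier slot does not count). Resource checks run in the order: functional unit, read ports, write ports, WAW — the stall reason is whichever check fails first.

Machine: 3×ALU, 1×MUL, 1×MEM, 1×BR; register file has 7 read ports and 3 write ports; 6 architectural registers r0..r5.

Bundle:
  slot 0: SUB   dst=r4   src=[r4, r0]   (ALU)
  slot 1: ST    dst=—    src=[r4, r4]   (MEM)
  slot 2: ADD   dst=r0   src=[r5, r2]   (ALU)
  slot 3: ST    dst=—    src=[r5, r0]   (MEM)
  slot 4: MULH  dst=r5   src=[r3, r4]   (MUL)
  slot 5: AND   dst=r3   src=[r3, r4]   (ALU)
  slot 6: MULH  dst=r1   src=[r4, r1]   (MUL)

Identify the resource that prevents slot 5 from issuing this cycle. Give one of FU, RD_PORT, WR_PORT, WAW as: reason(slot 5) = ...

reason(slot 5) = RD_PORT

#0 ALU src=r4,r0 dispatched  <A:2 Mu:1 Ld:1 B:1 rd:5 wr:2>
#1 MEM src=r4,r4 dispatched  <A:2 Mu:1 Ld:0 B:1 rd:4 wr:2>
#2 ALU src=r5,r2 dispatched  <A:1 Mu:1 Ld:0 B:1 rd:2 wr:1>
#3 MEM src=r5,r0 held:FU  <A:1 Mu:1 Ld:0 B:1 rd:2 wr:1>
#4 MUL src=r3,r4 dispatched  <A:1 Mu:0 Ld:0 B:1 rd:0 wr:0>
#5 ALU src=r3,r4 held:RD_PORT  <A:1 Mu:0 Ld:0 B:1 rd:0 wr:0>
#6 MUL src=r4,r1 held:FU  <A:1 Mu:0 Ld:0 B:1 rd:0 wr:0>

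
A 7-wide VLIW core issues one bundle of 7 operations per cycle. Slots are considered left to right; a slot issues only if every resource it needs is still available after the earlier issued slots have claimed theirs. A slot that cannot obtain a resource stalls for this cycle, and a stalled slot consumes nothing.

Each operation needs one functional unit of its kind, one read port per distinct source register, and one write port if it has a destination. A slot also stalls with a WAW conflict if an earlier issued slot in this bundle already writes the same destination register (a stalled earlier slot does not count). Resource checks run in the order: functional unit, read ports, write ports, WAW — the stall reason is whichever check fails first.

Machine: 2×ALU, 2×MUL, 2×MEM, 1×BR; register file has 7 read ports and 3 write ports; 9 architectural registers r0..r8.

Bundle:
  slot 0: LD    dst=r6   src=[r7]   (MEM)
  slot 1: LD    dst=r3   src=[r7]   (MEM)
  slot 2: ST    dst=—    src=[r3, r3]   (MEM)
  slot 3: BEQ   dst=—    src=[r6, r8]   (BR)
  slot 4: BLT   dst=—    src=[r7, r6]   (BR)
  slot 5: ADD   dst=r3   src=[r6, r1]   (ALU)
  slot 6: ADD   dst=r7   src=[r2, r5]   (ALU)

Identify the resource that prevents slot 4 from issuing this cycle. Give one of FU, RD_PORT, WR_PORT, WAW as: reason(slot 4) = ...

  0. MEM→r6 ⇒ go  {2A/2Mu/1Ld/1B | 6r 2w}
  1. MEM→r3 ⇒ go  {2A/2Mu/0Ld/1B | 5r 1w}
  2. MEM ⇒ no(FU)  {2A/2Mu/0Ld/1B | 5r 1w}
  3. BR ⇒ go  {2A/2Mu/0Ld/0B | 3r 1w}
  4. BR ⇒ no(FU)  {2A/2Mu/0Ld/0B | 3r 1w}
  5. ALU→r3 ⇒ no(WAW)  {2A/2Mu/0Ld/0B | 3r 1w}
  6. ALU→r7 ⇒ go  {1A/2Mu/0Ld/0B | 1r 0w}

reason(slot 4) = FU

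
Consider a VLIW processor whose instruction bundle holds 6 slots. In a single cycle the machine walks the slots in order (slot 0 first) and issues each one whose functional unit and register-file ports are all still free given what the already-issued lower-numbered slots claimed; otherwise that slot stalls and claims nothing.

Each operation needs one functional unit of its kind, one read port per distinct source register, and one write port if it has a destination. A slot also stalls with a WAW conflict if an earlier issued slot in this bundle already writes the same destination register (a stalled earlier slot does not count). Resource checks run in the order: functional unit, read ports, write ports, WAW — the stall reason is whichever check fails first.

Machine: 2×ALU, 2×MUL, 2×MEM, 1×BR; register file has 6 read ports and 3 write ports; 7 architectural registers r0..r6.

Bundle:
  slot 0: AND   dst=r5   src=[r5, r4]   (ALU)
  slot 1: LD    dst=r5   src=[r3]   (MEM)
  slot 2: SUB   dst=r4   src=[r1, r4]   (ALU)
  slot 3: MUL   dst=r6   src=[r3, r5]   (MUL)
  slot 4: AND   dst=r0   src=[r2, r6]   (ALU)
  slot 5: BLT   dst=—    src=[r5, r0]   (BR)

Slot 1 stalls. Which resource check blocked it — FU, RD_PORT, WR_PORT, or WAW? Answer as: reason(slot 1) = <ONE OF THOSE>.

reason(slot 1) = WAW

(0) want 1×ALU +2rd +1wr — yes → AL1|MU2|ME2|BR1|rd4|wr2
(1) want 1×MEM +1rd +1wr — WAW → AL1|MU2|ME2|BR1|rd4|wr2
(2) want 1×ALU +2rd +1wr — yes → AL0|MU2|ME2|BR1|rd2|wr1
(3) want 1×MUL +2rd +1wr — yes → AL0|MU1|ME2|BR1|rd0|wr0
(4) want 1×ALU +2rd +1wr — FU → AL0|MU1|ME2|BR1|rd0|wr0
(5) want 1×BR +2rd +0wr — RD_PORT → AL0|MU1|ME2|BR1|rd0|wr0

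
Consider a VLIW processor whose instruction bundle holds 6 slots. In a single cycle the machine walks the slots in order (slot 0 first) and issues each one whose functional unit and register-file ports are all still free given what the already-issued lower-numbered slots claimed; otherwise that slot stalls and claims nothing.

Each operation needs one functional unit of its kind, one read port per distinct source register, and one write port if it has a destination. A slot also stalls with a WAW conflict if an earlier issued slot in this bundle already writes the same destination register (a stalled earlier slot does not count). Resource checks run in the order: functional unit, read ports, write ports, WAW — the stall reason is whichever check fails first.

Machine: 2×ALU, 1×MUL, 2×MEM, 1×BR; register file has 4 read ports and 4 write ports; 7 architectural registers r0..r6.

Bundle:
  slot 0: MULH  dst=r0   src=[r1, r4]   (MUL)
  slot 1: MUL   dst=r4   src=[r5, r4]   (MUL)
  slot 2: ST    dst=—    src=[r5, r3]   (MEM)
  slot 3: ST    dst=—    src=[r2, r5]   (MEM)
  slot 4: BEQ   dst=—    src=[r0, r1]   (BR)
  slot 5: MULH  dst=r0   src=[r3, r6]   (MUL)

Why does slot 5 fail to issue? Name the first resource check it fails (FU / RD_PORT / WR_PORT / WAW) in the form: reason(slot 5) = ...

reason(slot 5) = FU

  0. MUL→r0 ⇒ go  {2A/0Mu/2Ld/1B | 2r 3w}
  1. MUL→r4 ⇒ no(FU)  {2A/0Mu/2Ld/1B | 2r 3w}
  2. MEM ⇒ go  {2A/0Mu/1Ld/1B | 0r 3w}
  3. MEM ⇒ no(RD_PORT)  {2A/0Mu/1Ld/1B | 0r 3w}
  4. BR ⇒ no(RD_PORT)  {2A/0Mu/1Ld/1B | 0r 3w}
  5. MUL→r0 ⇒ no(FU)  {2A/0Mu/1Ld/1B | 0r 3w}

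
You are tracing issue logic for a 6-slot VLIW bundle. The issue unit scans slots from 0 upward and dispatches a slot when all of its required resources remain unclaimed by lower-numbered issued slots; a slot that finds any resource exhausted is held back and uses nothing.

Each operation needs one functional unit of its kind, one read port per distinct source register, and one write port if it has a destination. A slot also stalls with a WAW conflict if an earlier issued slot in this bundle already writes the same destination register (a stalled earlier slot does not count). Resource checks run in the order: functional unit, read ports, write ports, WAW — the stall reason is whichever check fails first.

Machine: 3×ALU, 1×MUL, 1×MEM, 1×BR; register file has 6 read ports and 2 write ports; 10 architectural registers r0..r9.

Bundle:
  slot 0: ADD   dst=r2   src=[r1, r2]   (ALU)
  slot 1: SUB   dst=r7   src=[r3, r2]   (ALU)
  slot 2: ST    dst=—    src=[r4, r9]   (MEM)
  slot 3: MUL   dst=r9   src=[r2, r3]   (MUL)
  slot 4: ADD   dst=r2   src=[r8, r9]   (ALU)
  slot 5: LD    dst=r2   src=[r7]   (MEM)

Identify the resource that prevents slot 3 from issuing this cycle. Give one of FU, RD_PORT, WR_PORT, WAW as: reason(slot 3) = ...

reason(slot 3) = RD_PORT

  0. ALU→r2 ⇒ go  {2A/1Mu/1Ld/1B | 4r 1w}
  1. ALU→r7 ⇒ go  {1A/1Mu/1Ld/1B | 2r 0w}
  2. MEM ⇒ go  {1A/1Mu/0Ld/1B | 0r 0w}
  3. MUL→r9 ⇒ no(RD_PORT)  {1A/1Mu/0Ld/1B | 0r 0w}
  4. ALU→r2 ⇒ no(RD_PORT)  {1A/1Mu/0Ld/1B | 0r 0w}
  5. MEM→r2 ⇒ no(FU)  {1A/1Mu/0Ld/1B | 0r 0w}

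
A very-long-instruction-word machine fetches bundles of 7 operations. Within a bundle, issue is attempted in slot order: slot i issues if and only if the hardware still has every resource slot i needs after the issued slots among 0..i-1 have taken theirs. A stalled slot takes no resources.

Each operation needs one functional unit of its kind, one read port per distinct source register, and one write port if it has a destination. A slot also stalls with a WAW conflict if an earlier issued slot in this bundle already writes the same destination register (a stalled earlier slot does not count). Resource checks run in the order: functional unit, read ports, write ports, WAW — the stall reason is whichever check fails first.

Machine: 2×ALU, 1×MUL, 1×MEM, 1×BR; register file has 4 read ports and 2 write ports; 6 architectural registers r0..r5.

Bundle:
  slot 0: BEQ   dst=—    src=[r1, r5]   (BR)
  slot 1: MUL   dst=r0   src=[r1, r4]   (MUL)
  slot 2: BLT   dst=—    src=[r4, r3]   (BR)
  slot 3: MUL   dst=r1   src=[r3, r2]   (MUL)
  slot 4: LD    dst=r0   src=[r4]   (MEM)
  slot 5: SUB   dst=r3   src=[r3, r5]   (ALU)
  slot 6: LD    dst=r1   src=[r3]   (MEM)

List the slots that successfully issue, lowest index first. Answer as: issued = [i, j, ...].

issued = [0, 1]

  0. BR ⇒ go  {2A/1Mu/1Ld/0B | 2r 2w}
  1. MUL→r0 ⇒ go  {2A/0Mu/1Ld/0B | 0r 1w}
  2. BR ⇒ no(FU)  {2A/0Mu/1Ld/0B | 0r 1w}
  3. MUL→r1 ⇒ no(FU)  {2A/0Mu/1Ld/0B | 0r 1w}
  4. MEM→r0 ⇒ no(RD_PORT)  {2A/0Mu/1Ld/0B | 0r 1w}
  5. ALU→r3 ⇒ no(RD_PORT)  {2A/0Mu/1Ld/0B | 0r 1w}
  6. MEM→r1 ⇒ no(RD_PORT)  {2A/0Mu/1Ld/0B | 0r 1w}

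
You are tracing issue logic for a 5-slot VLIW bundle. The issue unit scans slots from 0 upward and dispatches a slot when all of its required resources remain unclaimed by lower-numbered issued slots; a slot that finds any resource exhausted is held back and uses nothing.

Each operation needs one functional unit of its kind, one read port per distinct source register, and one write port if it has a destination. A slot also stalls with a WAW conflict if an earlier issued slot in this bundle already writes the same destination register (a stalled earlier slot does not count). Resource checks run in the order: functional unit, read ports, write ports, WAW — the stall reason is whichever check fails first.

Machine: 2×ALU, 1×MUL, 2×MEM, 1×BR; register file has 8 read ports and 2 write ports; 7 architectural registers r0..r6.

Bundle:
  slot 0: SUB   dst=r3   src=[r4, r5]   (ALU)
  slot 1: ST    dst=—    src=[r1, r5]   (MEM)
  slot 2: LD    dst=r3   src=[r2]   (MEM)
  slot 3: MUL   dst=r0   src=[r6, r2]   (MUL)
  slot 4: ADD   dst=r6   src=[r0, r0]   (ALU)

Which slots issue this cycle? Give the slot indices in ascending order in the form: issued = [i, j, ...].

issued = [0, 1, 3]

(0) want 1×ALU +2rd +1wr — yes → AL1|MU1|ME2|BR1|rd6|wr1
(1) want 1×MEM +2rd +0wr — yes → AL1|MU1|ME1|BR1|rd4|wr1
(2) want 1×MEM +1rd +1wr — WAW → AL1|MU1|ME1|BR1|rd4|wr1
(3) want 1×MUL +2rd +1wr — yes → AL1|MU0|ME1|BR1|rd2|wr0
(4) want 1×ALU +1rd +1wr — WR_PORT → AL1|MU0|ME1|BR1|rd2|wr0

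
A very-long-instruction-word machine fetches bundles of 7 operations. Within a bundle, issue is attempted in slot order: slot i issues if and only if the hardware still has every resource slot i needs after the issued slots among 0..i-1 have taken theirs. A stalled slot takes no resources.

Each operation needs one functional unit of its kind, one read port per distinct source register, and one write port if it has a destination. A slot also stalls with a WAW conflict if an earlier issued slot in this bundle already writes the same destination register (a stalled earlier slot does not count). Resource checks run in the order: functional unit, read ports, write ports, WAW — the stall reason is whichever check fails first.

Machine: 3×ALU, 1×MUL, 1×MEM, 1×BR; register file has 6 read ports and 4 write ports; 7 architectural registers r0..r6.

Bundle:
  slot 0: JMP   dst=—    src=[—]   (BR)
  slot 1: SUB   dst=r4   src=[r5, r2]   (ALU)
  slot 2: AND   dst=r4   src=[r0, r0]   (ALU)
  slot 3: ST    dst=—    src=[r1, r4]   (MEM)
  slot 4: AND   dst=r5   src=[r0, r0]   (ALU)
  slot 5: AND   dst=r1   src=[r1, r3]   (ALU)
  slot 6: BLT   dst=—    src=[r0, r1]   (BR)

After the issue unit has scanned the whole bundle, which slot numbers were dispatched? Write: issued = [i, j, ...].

#0 BR src=- dispatched  <A:3 Mu:1 Ld:1 B:0 rd:6 wr:4>
#1 ALU src=r5,r2 dispatched  <A:2 Mu:1 Ld:1 B:0 rd:4 wr:3>
#2 ALU src=r0,r0 held:WAW  <A:2 Mu:1 Ld:1 B:0 rd:4 wr:3>
#3 MEM src=r1,r4 dispatched  <A:2 Mu:1 Ld:0 B:0 rd:2 wr:3>
#4 ALU src=r0,r0 dispatched  <A:1 Mu:1 Ld:0 B:0 rd:1 wr:2>
#5 ALU src=r1,r3 held:RD_PORT  <A:1 Mu:1 Ld:0 B:0 rd:1 wr:2>
#6 BR src=r0,r1 held:FU  <A:1 Mu:1 Ld:0 B:0 rd:1 wr:2>

issued = [0, 1, 3, 4]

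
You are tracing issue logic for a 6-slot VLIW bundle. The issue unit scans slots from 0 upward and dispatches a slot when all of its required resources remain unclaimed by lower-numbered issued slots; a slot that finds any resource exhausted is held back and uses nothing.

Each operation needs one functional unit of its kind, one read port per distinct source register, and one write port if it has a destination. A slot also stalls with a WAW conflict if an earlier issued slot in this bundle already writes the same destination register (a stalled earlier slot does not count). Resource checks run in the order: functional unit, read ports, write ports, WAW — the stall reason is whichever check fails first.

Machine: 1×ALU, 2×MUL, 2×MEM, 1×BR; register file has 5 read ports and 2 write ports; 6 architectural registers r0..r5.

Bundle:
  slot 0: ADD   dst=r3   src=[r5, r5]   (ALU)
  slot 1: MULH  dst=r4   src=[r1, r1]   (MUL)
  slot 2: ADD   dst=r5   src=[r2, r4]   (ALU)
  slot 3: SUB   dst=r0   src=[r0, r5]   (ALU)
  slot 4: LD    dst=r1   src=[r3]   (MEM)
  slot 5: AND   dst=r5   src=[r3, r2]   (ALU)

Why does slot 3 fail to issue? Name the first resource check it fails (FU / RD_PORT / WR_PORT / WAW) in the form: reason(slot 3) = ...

reason(slot 3) = FU

[0] ALU needs rd=1 wr=1: ok; after: ALU=0 MUL=2 MEM=2 BR=1, R=4, W=1
[1] MUL needs rd=1 wr=1: ok; after: ALU=0 MUL=1 MEM=2 BR=1, R=3, W=0
[2] ALU needs rd=2 wr=1: FU; after: ALU=0 MUL=1 MEM=2 BR=1, R=3, W=0
[3] ALU needs rd=2 wr=1: FU; after: ALU=0 MUL=1 MEM=2 BR=1, R=3, W=0
[4] MEM needs rd=1 wr=1: WR_PORT; after: ALU=0 MUL=1 MEM=2 BR=1, R=3, W=0
[5] ALU needs rd=2 wr=1: FU; after: ALU=0 MUL=1 MEM=2 BR=1, R=3, W=0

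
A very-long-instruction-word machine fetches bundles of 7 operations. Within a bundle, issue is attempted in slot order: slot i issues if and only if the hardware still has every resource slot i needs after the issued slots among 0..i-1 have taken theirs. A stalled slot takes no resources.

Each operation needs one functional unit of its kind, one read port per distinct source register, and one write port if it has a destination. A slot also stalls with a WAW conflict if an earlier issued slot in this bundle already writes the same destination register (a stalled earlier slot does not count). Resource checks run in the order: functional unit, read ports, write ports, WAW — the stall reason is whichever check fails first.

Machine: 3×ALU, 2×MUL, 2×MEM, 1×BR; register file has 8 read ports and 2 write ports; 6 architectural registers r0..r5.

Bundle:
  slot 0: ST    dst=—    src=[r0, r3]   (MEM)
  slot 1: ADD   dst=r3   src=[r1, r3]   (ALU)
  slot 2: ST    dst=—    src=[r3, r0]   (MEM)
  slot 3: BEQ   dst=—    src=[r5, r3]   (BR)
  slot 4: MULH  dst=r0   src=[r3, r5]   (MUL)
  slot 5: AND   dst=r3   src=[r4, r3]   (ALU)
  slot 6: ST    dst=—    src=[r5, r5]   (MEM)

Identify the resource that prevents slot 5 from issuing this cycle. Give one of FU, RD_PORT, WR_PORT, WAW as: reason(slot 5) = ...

#0 MEM src=r0,r3 dispatched  <A:3 Mu:2 Ld:1 B:1 rd:6 wr:2>
#1 ALU src=r1,r3 dispatched  <A:2 Mu:2 Ld:1 B:1 rd:4 wr:1>
#2 MEM src=r3,r0 dispatched  <A:2 Mu:2 Ld:0 B:1 rd:2 wr:1>
#3 BR src=r5,r3 dispatched  <A:2 Mu:2 Ld:0 B:0 rd:0 wr:1>
#4 MUL src=r3,r5 held:RD_PORT  <A:2 Mu:2 Ld:0 B:0 rd:0 wr:1>
#5 ALU src=r4,r3 held:RD_PORT  <A:2 Mu:2 Ld:0 B:0 rd:0 wr:1>
#6 MEM src=r5,r5 held:FU  <A:2 Mu:2 Ld:0 B:0 rd:0 wr:1>

reason(slot 5) = RD_PORT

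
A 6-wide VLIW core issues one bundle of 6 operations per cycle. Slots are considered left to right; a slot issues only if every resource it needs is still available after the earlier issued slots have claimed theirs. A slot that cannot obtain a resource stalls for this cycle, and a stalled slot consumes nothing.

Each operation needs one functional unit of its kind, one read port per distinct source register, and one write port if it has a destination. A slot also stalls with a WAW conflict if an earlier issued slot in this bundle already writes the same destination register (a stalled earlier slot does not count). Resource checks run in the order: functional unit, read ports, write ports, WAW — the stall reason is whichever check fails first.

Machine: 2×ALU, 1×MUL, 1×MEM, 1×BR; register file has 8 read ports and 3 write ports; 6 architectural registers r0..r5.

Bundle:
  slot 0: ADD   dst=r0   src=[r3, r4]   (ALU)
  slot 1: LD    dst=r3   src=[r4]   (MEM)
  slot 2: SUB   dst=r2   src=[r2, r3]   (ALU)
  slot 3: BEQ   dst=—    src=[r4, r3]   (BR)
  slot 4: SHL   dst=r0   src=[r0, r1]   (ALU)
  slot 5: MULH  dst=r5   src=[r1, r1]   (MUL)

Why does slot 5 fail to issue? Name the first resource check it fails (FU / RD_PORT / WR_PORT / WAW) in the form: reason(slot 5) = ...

reason(slot 5) = WR_PORT

#0 ALU src=r3,r4 dispatched  <A:1 Mu:1 Ld:1 B:1 rd:6 wr:2>
#1 MEM src=r4 dispatched  <A:1 Mu:1 Ld:0 B:1 rd:5 wr:1>
#2 ALU src=r2,r3 dispatched  <A:0 Mu:1 Ld:0 B:1 rd:3 wr:0>
#3 BR src=r4,r3 dispatched  <A:0 Mu:1 Ld:0 B:0 rd:1 wr:0>
#4 ALU src=r0,r1 held:FU  <A:0 Mu:1 Ld:0 B:0 rd:1 wr:0>
#5 MUL src=r1,r1 held:WR_PORT  <A:0 Mu:1 Ld:0 B:0 rd:1 wr:0>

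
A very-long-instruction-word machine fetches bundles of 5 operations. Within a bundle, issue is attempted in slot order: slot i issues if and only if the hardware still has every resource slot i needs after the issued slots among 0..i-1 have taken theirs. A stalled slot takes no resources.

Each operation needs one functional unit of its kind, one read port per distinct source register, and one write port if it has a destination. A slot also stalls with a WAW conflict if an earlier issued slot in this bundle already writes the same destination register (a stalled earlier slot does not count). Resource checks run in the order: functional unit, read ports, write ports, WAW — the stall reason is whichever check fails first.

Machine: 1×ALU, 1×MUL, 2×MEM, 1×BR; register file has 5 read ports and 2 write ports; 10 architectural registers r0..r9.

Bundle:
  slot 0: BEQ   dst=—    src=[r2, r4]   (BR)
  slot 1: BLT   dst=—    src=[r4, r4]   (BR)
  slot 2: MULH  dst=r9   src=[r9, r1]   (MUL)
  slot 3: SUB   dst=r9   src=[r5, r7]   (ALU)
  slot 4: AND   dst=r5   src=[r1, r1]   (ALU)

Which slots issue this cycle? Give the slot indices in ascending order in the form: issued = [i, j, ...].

issued = [0, 2, 4]

(0) want 1×BR +2rd +0wr — yes → AL1|MU1|ME2|BR0|rd3|wr2
(1) want 1×BR +1rd +0wr — FU → AL1|MU1|ME2|BR0|rd3|wr2
(2) want 1×MUL +2rd +1wr — yes → AL1|MU0|ME2|BR0|rd1|wr1
(3) want 1×ALU +2rd +1wr — RD_PORT → AL1|MU0|ME2|BR0|rd1|wr1
(4) want 1×ALU +1rd +1wr — yes → AL0|MU0|ME2|BR0|rd0|wr0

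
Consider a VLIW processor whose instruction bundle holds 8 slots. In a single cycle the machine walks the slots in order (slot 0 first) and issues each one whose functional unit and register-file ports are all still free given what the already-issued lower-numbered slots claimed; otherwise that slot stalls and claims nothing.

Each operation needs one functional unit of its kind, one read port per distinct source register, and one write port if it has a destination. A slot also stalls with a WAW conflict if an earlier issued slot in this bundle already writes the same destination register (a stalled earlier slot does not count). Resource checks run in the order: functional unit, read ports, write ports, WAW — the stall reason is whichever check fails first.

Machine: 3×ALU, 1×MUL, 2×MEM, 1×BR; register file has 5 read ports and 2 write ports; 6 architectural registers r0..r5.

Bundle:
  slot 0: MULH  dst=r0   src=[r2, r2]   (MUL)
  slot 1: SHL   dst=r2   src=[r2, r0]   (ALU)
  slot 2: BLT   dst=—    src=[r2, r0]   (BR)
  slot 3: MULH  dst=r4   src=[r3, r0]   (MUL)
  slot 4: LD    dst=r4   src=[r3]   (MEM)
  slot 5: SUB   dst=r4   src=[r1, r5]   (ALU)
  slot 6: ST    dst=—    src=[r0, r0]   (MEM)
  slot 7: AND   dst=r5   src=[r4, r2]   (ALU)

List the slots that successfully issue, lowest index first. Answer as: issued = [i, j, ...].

(0) want 1×MUL +1rd +1wr — yes → AL3|MU0|ME2|BR1|rd4|wr1
(1) want 1×ALU +2rd +1wr — yes → AL2|MU0|ME2|BR1|rd2|wr0
(2) want 1×BR +2rd +0wr — yes → AL2|MU0|ME2|BR0|rd0|wr0
(3) want 1×MUL +2rd +1wr — FU → AL2|MU0|ME2|BR0|rd0|wr0
(4) want 1×MEM +1rd +1wr — RD_PORT → AL2|MU0|ME2|BR0|rd0|wr0
(5) want 1×ALU +2rd +1wr — RD_PORT → AL2|MU0|ME2|BR0|rd0|wr0
(6) want 1×MEM +1rd +0wr — RD_PORT → AL2|MU0|ME2|BR0|rd0|wr0
(7) want 1×ALU +2rd +1wr — RD_PORT → AL2|MU0|ME2|BR0|rd0|wr0

issued = [0, 1, 2]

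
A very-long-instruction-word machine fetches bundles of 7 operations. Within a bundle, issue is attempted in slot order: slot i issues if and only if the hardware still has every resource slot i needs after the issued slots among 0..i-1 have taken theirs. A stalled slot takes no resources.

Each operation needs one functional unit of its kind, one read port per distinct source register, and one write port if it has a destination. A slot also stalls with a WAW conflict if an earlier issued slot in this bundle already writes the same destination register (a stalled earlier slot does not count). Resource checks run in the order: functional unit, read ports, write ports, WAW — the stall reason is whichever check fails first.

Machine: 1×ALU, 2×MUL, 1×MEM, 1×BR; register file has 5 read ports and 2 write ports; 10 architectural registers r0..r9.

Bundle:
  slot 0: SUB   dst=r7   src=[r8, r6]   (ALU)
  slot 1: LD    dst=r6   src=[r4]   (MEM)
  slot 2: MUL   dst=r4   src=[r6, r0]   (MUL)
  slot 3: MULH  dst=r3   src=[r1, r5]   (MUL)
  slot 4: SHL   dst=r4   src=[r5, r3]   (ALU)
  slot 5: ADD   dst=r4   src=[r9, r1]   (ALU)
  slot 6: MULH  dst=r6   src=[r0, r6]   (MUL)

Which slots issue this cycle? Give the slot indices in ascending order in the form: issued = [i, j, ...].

slot 0 (ALU): ISSUE — free A0,Mu2,Ld1,B1 rp3 wp1
slot 1 (MEM): ISSUE — free A0,Mu2,Ld0,B1 rp2 wp0
slot 2 (MUL): stall WR_PORT — free A0,Mu2,Ld0,B1 rp2 wp0
slot 3 (MUL): stall WR_PORT — free A0,Mu2,Ld0,B1 rp2 wp0
slot 4 (ALU): stall FU — free A0,Mu2,Ld0,B1 rp2 wp0
slot 5 (ALU): stall FU — free A0,Mu2,Ld0,B1 rp2 wp0
slot 6 (MUL): stall WR_PORT — free A0,Mu2,Ld0,B1 rp2 wp0

issued = [0, 1]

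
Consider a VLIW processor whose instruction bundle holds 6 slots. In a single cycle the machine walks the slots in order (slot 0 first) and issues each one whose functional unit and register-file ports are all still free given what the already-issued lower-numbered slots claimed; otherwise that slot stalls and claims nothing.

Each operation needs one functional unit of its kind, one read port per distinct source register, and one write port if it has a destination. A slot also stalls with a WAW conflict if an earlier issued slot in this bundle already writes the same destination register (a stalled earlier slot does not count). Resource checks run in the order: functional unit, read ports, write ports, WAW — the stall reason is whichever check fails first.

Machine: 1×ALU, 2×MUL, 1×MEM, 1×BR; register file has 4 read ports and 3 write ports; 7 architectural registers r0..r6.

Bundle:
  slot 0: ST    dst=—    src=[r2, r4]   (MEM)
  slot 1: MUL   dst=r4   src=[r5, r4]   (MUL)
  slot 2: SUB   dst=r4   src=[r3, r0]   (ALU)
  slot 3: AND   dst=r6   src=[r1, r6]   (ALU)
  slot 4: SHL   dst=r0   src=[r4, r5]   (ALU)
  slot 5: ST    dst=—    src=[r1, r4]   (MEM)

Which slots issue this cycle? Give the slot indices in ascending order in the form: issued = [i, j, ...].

  0. MEM ⇒ go  {1A/2Mu/0Ld/1B | 2r 3w}
  1. MUL→r4 ⇒ go  {1A/1Mu/0Ld/1B | 0r 2w}
  2. ALU→r4 ⇒ no(RD_PORT)  {1A/1Mu/0Ld/1B | 0r 2w}
  3. ALU→r6 ⇒ no(RD_PORT)  {1A/1Mu/0Ld/1B | 0r 2w}
  4. ALU→r0 ⇒ no(RD_PORT)  {1A/1Mu/0Ld/1B | 0r 2w}
  5. MEM ⇒ no(FU)  {1A/1Mu/0Ld/1B | 0r 2w}

issued = [0, 1]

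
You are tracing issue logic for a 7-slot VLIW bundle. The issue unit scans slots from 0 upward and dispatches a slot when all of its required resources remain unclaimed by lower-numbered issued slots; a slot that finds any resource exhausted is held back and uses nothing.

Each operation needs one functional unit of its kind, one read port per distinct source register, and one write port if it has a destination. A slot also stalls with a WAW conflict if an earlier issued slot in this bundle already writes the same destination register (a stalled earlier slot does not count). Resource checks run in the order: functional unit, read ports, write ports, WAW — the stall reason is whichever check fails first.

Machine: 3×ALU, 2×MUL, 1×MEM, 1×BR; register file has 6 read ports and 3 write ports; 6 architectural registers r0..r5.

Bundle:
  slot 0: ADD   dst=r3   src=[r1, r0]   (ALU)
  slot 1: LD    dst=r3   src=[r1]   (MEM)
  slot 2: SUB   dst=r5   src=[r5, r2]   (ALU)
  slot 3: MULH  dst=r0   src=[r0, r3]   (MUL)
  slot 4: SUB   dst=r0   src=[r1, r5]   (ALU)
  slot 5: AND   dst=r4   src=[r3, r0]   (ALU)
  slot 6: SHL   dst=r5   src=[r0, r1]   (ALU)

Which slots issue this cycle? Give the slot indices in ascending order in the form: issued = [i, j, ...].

issued = [0, 2, 3]

[0] ALU needs rd=2 wr=1: ok; after: ALU=2 MUL=2 MEM=1 BR=1, R=4, W=2
[1] MEM needs rd=1 wr=1: WAW; after: ALU=2 MUL=2 MEM=1 BR=1, R=4, W=2
[2] ALU needs rd=2 wr=1: ok; after: ALU=1 MUL=2 MEM=1 BR=1, R=2, W=1
[3] MUL needs rd=2 wr=1: ok; after: ALU=1 MUL=1 MEM=1 BR=1, R=0, W=0
[4] ALU needs rd=2 wr=1: RD_PORT; after: ALU=1 MUL=1 MEM=1 BR=1, R=0, W=0
[5] ALU needs rd=2 wr=1: RD_PORT; after: ALU=1 MUL=1 MEM=1 BR=1, R=0, W=0
[6] ALU needs rd=2 wr=1: RD_PORT; after: ALU=1 MUL=1 MEM=1 BR=1, R=0, W=0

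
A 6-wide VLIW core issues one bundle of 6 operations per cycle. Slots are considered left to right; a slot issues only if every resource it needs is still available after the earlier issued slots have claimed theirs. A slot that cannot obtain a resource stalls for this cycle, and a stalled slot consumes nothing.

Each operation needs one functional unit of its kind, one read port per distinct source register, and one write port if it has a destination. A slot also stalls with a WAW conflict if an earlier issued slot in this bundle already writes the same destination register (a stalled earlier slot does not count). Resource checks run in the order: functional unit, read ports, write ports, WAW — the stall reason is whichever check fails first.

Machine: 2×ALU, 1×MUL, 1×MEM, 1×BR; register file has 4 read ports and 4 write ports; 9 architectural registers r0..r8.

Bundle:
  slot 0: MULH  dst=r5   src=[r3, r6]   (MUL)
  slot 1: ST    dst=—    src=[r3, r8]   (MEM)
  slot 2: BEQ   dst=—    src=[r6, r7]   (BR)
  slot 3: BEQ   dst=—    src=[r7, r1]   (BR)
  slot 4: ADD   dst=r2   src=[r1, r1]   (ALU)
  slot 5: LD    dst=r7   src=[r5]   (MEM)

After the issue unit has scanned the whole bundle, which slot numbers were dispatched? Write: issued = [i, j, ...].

  0. MUL→r5 ⇒ go  {2A/0Mu/1Ld/1B | 2r 3w}
  1. MEM ⇒ go  {2A/0Mu/0Ld/1B | 0r 3w}
  2. BR ⇒ no(RD_PORT)  {2A/0Mu/0Ld/1B | 0r 3w}
  3. BR ⇒ no(RD_PORT)  {2A/0Mu/0Ld/1B | 0r 3w}
  4. ALU→r2 ⇒ no(RD_PORT)  {2A/0Mu/0Ld/1B | 0r 3w}
  5. MEM→r7 ⇒ no(FU)  {2A/0Mu/0Ld/1B | 0r 3w}

issued = [0, 1]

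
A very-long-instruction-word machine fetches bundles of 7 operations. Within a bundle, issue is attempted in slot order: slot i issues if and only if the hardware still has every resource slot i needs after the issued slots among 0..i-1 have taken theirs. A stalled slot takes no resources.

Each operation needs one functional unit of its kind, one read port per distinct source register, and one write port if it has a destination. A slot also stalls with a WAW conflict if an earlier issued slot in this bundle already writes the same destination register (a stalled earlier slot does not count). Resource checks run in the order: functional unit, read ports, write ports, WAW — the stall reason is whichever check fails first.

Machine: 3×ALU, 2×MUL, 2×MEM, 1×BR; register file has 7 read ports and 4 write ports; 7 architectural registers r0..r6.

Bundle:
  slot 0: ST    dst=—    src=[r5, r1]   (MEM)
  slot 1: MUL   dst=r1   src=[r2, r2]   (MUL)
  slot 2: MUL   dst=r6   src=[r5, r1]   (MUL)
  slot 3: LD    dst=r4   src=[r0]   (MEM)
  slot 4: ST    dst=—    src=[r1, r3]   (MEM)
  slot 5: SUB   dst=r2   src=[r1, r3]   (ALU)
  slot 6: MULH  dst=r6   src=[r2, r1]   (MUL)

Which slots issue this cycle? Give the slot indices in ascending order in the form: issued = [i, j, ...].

  0. MEM ⇒ go  {3A/2Mu/1Ld/1B | 5r 4w}
  1. MUL→r1 ⇒ go  {3A/1Mu/1Ld/1B | 4r 3w}
  2. MUL→r6 ⇒ go  {3A/0Mu/1Ld/1B | 2r 2w}
  3. MEM→r4 ⇒ go  {3A/0Mu/0Ld/1B | 1r 1w}
  4. MEM ⇒ no(FU)  {3A/0Mu/0Ld/1B | 1r 1w}
  5. ALU→r2 ⇒ no(RD_PORT)  {3A/0Mu/0Ld/1B | 1r 1w}
  6. MUL→r6 ⇒ no(FU)  {3A/0Mu/0Ld/1B | 1r 1w}

issued = [0, 1, 2, 3]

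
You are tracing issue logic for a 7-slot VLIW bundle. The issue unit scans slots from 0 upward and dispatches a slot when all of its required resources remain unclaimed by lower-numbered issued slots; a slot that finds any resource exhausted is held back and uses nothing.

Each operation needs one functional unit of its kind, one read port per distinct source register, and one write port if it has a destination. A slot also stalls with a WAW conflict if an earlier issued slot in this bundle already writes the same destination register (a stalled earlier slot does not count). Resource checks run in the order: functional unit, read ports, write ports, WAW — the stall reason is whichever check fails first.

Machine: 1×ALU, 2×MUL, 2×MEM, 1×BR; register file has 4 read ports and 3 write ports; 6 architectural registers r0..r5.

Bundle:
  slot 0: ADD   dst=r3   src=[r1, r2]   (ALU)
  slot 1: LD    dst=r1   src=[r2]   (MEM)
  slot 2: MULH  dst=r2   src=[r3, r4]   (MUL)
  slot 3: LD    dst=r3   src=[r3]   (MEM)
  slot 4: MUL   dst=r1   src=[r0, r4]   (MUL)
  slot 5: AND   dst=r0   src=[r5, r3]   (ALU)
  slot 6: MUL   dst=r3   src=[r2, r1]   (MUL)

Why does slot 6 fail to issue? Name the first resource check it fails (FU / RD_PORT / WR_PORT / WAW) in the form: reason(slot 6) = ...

reason(slot 6) = RD_PORT

slot 0 (ALU): ISSUE — free A0,Mu2,Ld2,B1 rp2 wp2
slot 1 (MEM): ISSUE — free A0,Mu2,Ld1,B1 rp1 wp1
slot 2 (MUL): stall RD_PORT — free A0,Mu2,Ld1,B1 rp1 wp1
slot 3 (MEM): stall WAW — free A0,Mu2,Ld1,B1 rp1 wp1
slot 4 (MUL): stall RD_PORT — free A0,Mu2,Ld1,B1 rp1 wp1
slot 5 (ALU): stall FU — free A0,Mu2,Ld1,B1 rp1 wp1
slot 6 (MUL): stall RD_PORT — free A0,Mu2,Ld1,B1 rp1 wp1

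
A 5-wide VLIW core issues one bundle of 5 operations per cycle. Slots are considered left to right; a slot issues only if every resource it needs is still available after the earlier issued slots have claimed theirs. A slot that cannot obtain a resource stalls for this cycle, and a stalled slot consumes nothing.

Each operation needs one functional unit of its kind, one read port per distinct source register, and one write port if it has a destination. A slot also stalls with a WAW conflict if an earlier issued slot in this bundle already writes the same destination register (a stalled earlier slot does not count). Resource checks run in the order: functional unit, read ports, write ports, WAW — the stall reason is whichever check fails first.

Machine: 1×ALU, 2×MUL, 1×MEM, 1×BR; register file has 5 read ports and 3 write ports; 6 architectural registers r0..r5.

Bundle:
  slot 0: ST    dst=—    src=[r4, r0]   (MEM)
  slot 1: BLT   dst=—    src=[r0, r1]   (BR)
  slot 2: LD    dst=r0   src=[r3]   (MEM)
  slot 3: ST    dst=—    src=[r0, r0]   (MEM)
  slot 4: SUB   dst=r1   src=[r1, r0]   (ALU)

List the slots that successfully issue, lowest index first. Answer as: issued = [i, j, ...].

issued = [0, 1]

slot 0 (MEM): ISSUE — free A1,Mu2,Ld0,B1 rp3 wp3
slot 1 (BR): ISSUE — free A1,Mu2,Ld0,B0 rp1 wp3
slot 2 (MEM): stall FU — free A1,Mu2,Ld0,B0 rp1 wp3
slot 3 (MEM): stall FU — free A1,Mu2,Ld0,B0 rp1 wp3
slot 4 (ALU): stall RD_PORT — free A1,Mu2,Ld0,B0 rp1 wp3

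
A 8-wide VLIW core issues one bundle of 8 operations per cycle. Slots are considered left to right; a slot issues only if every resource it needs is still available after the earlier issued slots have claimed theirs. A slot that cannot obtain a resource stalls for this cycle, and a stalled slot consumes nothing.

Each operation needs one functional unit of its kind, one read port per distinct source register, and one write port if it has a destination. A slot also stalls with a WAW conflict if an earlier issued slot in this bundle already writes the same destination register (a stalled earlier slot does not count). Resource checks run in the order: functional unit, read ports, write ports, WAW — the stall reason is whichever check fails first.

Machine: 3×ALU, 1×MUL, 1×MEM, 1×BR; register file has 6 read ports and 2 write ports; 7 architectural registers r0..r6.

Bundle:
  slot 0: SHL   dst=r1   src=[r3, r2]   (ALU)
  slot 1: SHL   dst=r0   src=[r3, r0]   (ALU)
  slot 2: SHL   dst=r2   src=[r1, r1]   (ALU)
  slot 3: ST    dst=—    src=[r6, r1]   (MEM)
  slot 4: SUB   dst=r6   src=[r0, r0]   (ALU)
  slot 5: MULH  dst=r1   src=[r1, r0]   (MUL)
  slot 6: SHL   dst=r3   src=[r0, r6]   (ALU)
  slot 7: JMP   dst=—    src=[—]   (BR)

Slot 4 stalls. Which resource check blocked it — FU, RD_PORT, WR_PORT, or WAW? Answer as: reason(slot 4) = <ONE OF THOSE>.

[0] ALU needs rd=2 wr=1: ok; after: ALU=2 MUL=1 MEM=1 BR=1, R=4, W=1
[1] ALU needs rd=2 wr=1: ok; after: ALU=1 MUL=1 MEM=1 BR=1, R=2, W=0
[2] ALU needs rd=1 wr=1: WR_PORT; after: ALU=1 MUL=1 MEM=1 BR=1, R=2, W=0
[3] MEM needs rd=2 wr=0: ok; after: ALU=1 MUL=1 MEM=0 BR=1, R=0, W=0
[4] ALU needs rd=1 wr=1: RD_PORT; after: ALU=1 MUL=1 MEM=0 BR=1, R=0, W=0
[5] MUL needs rd=2 wr=1: RD_PORT; after: ALU=1 MUL=1 MEM=0 BR=1, R=0, W=0
[6] ALU needs rd=2 wr=1: RD_PORT; after: ALU=1 MUL=1 MEM=0 BR=1, R=0, W=0
[7] BR needs rd=0 wr=0: ok; after: ALU=1 MUL=1 MEM=0 BR=0, R=0, W=0

reason(slot 4) = RD_PORT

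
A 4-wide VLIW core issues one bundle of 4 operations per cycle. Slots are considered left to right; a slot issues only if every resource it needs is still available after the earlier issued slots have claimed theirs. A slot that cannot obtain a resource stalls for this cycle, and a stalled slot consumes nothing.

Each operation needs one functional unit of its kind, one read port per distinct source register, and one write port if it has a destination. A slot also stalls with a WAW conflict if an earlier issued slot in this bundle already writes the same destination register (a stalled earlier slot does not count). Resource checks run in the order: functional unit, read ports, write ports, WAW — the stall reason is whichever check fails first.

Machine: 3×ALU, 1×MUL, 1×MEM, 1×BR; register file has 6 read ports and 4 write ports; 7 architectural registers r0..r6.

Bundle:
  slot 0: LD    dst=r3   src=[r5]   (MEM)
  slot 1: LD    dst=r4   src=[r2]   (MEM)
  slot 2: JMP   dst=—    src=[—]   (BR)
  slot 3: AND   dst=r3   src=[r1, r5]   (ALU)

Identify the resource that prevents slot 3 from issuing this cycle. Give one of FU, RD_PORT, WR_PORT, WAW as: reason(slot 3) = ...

slot 0 (MEM): ISSUE — free A3,Mu1,Ld0,B1 rp5 wp3
slot 1 (MEM): stall FU — free A3,Mu1,Ld0,B1 rp5 wp3
slot 2 (BR): ISSUE — free A3,Mu1,Ld0,B0 rp5 wp3
slot 3 (ALU): stall WAW — free A3,Mu1,Ld0,B0 rp5 wp3

reason(slot 3) = WAW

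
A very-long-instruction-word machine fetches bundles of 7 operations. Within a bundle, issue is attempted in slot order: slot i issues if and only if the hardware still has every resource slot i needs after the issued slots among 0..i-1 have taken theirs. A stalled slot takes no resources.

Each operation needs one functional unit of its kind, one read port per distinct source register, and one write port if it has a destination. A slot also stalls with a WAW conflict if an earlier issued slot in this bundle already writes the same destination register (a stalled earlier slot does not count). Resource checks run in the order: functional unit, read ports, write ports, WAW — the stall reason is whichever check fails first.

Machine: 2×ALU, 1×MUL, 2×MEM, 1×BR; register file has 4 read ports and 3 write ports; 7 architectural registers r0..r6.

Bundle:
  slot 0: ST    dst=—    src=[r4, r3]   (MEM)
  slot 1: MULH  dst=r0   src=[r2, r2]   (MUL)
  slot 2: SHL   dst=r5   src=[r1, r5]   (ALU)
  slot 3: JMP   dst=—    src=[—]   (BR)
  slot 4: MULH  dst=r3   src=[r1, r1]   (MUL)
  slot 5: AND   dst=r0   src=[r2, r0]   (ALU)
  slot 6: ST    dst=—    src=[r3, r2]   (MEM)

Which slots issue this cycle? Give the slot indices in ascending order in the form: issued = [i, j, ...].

[0] MEM needs rd=2 wr=0: ok; after: ALU=2 MUL=1 MEM=1 BR=1, R=2, W=3
[1] MUL needs rd=1 wr=1: ok; after: ALU=2 MUL=0 MEM=1 BR=1, R=1, W=2
[2] ALU needs rd=2 wr=1: RD_PORT; after: ALU=2 MUL=0 MEM=1 BR=1, R=1, W=2
[3] BR needs rd=0 wr=0: ok; after: ALU=2 MUL=0 MEM=1 BR=0, R=1, W=2
[4] MUL needs rd=1 wr=1: FU; after: ALU=2 MUL=0 MEM=1 BR=0, R=1, W=2
[5] ALU needs rd=2 wr=1: RD_PORT; after: ALU=2 MUL=0 MEM=1 BR=0, R=1, W=2
[6] MEM needs rd=2 wr=0: RD_PORT; after: ALU=2 MUL=0 MEM=1 BR=0, R=1, W=2

issued = [0, 1, 3]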